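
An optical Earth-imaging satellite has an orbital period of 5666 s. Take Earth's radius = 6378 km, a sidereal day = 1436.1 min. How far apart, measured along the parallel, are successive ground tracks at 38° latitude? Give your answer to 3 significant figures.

Node shift per orbit = (5666.0/86166) × 360° = 23.67°.
Equatorial spacing = 23.67 × 111.3 km/° = 2635 km.
At 38° latitude, spacing = 2635 × cos(38°) = 2077 km.

2080 km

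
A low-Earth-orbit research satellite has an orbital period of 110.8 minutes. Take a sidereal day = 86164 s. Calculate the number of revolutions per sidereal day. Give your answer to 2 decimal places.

12.96

T = 110.8 min = 6648.0 s.
Orbits per sidereal day = 86164 / 6648.0 = 12.961.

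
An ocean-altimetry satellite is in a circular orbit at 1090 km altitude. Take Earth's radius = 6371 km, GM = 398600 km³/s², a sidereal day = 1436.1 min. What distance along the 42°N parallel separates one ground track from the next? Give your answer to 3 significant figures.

Semi-major axis a = 6371 + 1090 = 7461 km. Period T = 2π√(a³/μ) = 2π√(7461³/398600) = 6413.7 s = 106.89 min.
Node shift per orbit = (6413.7/86166) × 360° = 26.80°.
Equatorial spacing = 26.80 × 111.2 km/° = 2980 km.
At 42° latitude, spacing = 2980 × cos(42°) = 2214 km.

2210 km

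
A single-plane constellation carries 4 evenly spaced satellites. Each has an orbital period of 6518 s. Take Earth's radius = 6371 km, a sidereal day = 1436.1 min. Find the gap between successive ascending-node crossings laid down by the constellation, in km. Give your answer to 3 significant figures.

757 km

Single-satellite node shift = (6518.0/86166) × 360° = 27.23°.
With 4 satellites evenly phased, successive equator crossings are 27.23/4 = 6.808° apart.
That is 6.808 × 111.2 = 757 km at the equator.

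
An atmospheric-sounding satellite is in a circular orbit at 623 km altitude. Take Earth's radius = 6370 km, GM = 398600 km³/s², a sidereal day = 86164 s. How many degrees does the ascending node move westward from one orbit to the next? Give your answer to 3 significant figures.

Semi-major axis a = 6370 + 623 = 6993 km. Period T = 2π√(a³/μ) = 2π√(6993³/398600) = 5819.8 s = 97.00 min.
During one orbit Earth rotates (5819.8 / 86164) × 360° = 24.32°.

24.3°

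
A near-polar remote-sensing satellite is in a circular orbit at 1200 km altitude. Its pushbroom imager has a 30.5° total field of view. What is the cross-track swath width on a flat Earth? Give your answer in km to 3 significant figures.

654 km

Half-angle = 30.5°/2 = 15.25°.
Swath width ≈ 2h·tan(θ/2) = 2 × 1200 × tan(15.25°) = 654.3 km.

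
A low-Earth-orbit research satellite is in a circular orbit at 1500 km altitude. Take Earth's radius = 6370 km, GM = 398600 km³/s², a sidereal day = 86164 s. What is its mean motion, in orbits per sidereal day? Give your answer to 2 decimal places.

12.40

Semi-major axis a = 6370 + 1500 = 7870 km. Period T = 2π√(a³/μ) = 2π√(7870³/398600) = 6948.2 s = 115.80 min.
Orbits per sidereal day = 86164 / 6948.2 = 12.401.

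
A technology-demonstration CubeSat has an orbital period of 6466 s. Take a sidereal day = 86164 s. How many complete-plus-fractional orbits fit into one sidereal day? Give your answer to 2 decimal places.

13.33

Orbits per sidereal day = 86164 / 6466.0 = 13.326.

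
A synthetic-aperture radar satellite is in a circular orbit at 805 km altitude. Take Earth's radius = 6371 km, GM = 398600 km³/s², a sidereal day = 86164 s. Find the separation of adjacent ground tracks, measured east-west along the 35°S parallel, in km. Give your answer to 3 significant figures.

2300 km

Semi-major axis a = 6371 + 805 = 7176 km. Period T = 2π√(a³/μ) = 2π√(7176³/398600) = 6049.7 s = 100.83 min.
Node shift per orbit = (6049.7/86164) × 360° = 25.28°.
Equatorial spacing = 25.28 × 111.2 km/° = 2811 km.
At 35° latitude, spacing = 2811 × cos(35°) = 2302 km.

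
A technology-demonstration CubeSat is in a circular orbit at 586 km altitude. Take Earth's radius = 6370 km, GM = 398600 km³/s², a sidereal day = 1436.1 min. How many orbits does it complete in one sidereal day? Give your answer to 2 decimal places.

Semi-major axis a = 6370 + 586 = 6956 km. Period T = 2π√(a³/μ) = 2π√(6956³/398600) = 5773.7 s = 96.23 min.
Orbits per sidereal day = 86166 / 5773.7 = 14.924.

14.92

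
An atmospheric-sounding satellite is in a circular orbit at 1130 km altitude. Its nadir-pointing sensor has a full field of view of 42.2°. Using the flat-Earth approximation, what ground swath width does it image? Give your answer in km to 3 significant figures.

872 km

Half-angle = 42.2°/2 = 21.1°.
Swath width ≈ 2h·tan(θ/2) = 2 × 1130 × tan(21.1°) = 872.1 km.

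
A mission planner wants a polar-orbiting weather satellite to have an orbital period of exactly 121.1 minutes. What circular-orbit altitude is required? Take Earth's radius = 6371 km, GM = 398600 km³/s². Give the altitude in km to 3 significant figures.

1740 km

T = 121.1 min = 7266.0 s.
From T = 2π√(a³/μ): a = (μ T²/4π²)^(1/3) = (398600 × 7266.0² / 4π²)^(1/3) = 8108 km.
Altitude h = a − R = 8108 − 6371 = 1737 km.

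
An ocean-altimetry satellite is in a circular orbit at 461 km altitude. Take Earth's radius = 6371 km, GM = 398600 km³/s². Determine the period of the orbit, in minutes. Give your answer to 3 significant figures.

93.7 min

Semi-major axis a = 6371 + 461 = 6832 km. Period T = 2π√(a³/μ) = 2π√(6832³/398600) = 5620.0 s = 93.67 min.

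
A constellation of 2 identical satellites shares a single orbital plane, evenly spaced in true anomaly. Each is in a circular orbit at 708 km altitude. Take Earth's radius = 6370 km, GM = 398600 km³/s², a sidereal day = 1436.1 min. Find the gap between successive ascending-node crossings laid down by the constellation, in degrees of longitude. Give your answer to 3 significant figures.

12.4°

Semi-major axis a = 6370 + 708 = 7078 km. Period T = 2π√(a³/μ) = 2π√(7078³/398600) = 5926.2 s = 98.77 min.
Single-satellite node shift = (5926.2/86166) × 360° = 24.76°.
With 2 satellites evenly phased, successive equator crossings are 24.76/2 = 12.380° apart.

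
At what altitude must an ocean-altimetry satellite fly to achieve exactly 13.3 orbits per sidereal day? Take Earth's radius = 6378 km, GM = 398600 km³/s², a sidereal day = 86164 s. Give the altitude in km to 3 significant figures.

1130 km

Required period T = 86164 / 13.3 = 6478.5 s.
From T = 2π√(a³/μ): a = (μ T²/4π²)^(1/3) = (398600 × 6478.5² / 4π²)^(1/3) = 7511 km.
Altitude h = a − R = 7511 − 6378 = 1133 km.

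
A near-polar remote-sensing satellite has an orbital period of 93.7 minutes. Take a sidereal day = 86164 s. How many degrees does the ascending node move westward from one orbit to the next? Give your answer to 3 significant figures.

23.5°

T = 93.7 min = 5622.0 s.
During one orbit Earth rotates (5622.0 / 86164) × 360° = 23.49°.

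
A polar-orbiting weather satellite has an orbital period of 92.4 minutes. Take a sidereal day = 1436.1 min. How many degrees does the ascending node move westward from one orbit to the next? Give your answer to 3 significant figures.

T = 92.4 min = 5544.0 s.
During one orbit Earth rotates (5544.0 / 86166) × 360° = 23.16°.

23.2°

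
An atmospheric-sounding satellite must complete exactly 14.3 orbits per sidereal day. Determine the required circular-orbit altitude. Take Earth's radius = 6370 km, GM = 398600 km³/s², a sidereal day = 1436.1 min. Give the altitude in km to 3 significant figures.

Required period T = 86166 / 14.3 = 6025.6 s.
From T = 2π√(a³/μ): a = (μ T²/4π²)^(1/3) = (398600 × 6025.6² / 4π²)^(1/3) = 7157 km.
Altitude h = a − R = 7157 − 6370 = 787 km.

787 km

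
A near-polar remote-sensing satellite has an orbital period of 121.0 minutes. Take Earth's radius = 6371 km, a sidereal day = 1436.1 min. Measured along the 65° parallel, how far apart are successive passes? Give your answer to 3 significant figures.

T = 121.0 min = 7260.0 s.
Node shift per orbit = (7260.0/86166) × 360° = 30.33°.
Equatorial spacing = 30.33 × 111.2 km/° = 3373 km.
At 65° latitude, spacing = 3373 × cos(65°) = 1425 km.

1430 km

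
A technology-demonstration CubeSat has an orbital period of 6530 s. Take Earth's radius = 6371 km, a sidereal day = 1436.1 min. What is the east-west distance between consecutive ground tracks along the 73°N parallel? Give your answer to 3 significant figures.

887 km

Node shift per orbit = (6530.0/86166) × 360° = 27.28°.
Equatorial spacing = 27.28 × 111.2 km/° = 3034 km.
At 73° latitude, spacing = 3034 × cos(73°) = 887 km.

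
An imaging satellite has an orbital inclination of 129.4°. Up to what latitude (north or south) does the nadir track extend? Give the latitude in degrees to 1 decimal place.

50.6°

Retrograde orbit: the ground track reaches ±(180° − i) = ±(180 − 129.4) = ±50.6°.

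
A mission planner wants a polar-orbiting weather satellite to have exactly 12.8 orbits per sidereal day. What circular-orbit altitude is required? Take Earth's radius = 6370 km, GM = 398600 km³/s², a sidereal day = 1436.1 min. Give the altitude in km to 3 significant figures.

1340 km

Required period T = 86166 / 12.8 = 6731.7 s.
From T = 2π√(a³/μ): a = (μ T²/4π²)^(1/3) = (398600 × 6731.7² / 4π²)^(1/3) = 7706 km.
Altitude h = a − R = 7706 − 6370 = 1336 km.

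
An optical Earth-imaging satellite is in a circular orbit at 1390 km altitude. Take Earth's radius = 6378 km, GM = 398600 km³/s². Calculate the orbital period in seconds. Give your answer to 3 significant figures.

Semi-major axis a = 6378 + 1390 = 7768 km. Period T = 2π√(a³/μ) = 2π√(7768³/398600) = 6813.6 s = 113.56 min.

6810 seconds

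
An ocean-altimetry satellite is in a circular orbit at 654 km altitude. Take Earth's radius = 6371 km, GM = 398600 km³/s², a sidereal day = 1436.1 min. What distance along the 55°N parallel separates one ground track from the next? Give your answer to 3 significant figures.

Semi-major axis a = 6371 + 654 = 7025 km. Period T = 2π√(a³/μ) = 2π√(7025³/398600) = 5859.8 s = 97.66 min.
Node shift per orbit = (5859.8/86166) × 360° = 24.48°.
Equatorial spacing = 24.48 × 111.2 km/° = 2722 km.
At 55° latitude, spacing = 2722 × cos(55°) = 1561 km.

1560 km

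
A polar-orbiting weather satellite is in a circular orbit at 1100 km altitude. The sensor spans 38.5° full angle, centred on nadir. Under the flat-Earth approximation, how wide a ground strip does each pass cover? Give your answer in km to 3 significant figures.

Half-angle = 38.5°/2 = 19.25°.
Swath width ≈ 2h·tan(θ/2) = 2 × 1100 × tan(19.25°) = 768.3 km.

768 km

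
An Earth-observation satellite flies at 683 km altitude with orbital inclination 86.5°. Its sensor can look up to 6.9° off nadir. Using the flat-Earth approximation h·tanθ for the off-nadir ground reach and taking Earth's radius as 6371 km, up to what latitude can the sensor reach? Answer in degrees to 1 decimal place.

87.2°

For a prograde orbit the ground track reaches latitude ±i = ±86.5°.
Sensor half-swath on the ground ≈ 683·tan(6.9°) = 83 km = 0.74° of latitude.
Maximum observable latitude ≈ 86.5 + 0.74 = 87.2°.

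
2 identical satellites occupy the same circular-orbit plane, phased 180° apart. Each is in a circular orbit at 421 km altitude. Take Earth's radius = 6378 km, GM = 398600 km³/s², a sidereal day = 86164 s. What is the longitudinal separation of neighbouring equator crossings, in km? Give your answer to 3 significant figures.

1300 km

Semi-major axis a = 6378 + 421 = 6799 km. Period T = 2π√(a³/μ) = 2π√(6799³/398600) = 5579.3 s = 92.99 min.
Single-satellite node shift = (5579.3/86164) × 360° = 23.31°.
With 2 satellites evenly phased, successive equator crossings are 23.31/2 = 11.655° apart.
That is 11.655 × 111.3 = 1297 km at the equator.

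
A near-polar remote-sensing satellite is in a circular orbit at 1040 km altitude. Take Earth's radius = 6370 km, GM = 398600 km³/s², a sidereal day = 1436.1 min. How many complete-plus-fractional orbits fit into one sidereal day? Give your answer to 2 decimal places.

13.57

Semi-major axis a = 6370 + 1040 = 7410 km. Period T = 2π√(a³/μ) = 2π√(7410³/398600) = 6348.0 s = 105.80 min.
Orbits per sidereal day = 86166 / 6348.0 = 13.574.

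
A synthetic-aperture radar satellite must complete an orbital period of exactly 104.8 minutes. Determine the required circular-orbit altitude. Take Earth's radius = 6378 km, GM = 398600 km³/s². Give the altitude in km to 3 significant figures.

985 km

T = 104.8 min = 6288.0 s.
From T = 2π√(a³/μ): a = (μ T²/4π²)^(1/3) = (398600 × 6288.0² / 4π²)^(1/3) = 7363 km.
Altitude h = a − R = 7363 − 6378 = 985 km.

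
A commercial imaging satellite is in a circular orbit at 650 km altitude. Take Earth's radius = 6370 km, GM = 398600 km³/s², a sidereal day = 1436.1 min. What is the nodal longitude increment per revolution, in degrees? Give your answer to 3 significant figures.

24.5°

Semi-major axis a = 6370 + 650 = 7020 km. Period T = 2π√(a³/μ) = 2π√(7020³/398600) = 5853.5 s = 97.56 min.
During one orbit Earth rotates (5853.5 / 86166) × 360° = 24.46°.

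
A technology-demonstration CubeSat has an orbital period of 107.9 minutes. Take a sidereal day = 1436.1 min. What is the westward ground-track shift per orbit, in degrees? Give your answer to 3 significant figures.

27.0°

T = 107.9 min = 6474.0 s.
During one orbit Earth rotates (6474.0 / 86166) × 360° = 27.05°.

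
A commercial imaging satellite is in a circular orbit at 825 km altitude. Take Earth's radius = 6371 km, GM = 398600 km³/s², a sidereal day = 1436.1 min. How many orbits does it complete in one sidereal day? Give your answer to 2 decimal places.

14.18

Semi-major axis a = 6371 + 825 = 7196 km. Period T = 2π√(a³/μ) = 2π√(7196³/398600) = 6075.0 s = 101.25 min.
Orbits per sidereal day = 86166 / 6075.0 = 14.184.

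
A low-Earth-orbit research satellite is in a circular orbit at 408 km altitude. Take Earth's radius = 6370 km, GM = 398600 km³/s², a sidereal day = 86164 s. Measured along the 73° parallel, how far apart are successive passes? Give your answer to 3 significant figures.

Semi-major axis a = 6370 + 408 = 6778 km. Period T = 2π√(a³/μ) = 2π√(6778³/398600) = 5553.5 s = 92.56 min.
Node shift per orbit = (5553.5/86164) × 360° = 23.20°.
Equatorial spacing = 23.20 × 111.2 km/° = 2580 km.
At 73° latitude, spacing = 2580 × cos(73°) = 754 km.

754 km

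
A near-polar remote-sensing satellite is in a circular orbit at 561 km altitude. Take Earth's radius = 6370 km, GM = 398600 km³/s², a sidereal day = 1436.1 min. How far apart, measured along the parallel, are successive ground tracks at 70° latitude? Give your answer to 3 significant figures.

912 km

Semi-major axis a = 6370 + 561 = 6931 km. Period T = 2π√(a³/μ) = 2π√(6931³/398600) = 5742.6 s = 95.71 min.
Node shift per orbit = (5742.6/86166) × 360° = 23.99°.
Equatorial spacing = 23.99 × 111.2 km/° = 2667 km.
At 70° latitude, spacing = 2667 × cos(70°) = 912 km.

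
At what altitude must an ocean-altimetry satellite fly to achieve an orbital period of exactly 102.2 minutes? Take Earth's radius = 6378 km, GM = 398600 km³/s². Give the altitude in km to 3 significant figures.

863 km

T = 102.2 min = 6132.0 s.
From T = 2π√(a³/μ): a = (μ T²/4π²)^(1/3) = (398600 × 6132.0² / 4π²)^(1/3) = 7241 km.
Altitude h = a − R = 7241 − 6378 = 863 km.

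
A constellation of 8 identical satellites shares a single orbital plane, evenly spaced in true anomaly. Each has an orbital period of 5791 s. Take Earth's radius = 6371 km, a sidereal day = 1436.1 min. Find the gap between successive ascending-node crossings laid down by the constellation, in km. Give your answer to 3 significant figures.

336 km

Single-satellite node shift = (5791.0/86166) × 360° = 24.19°.
With 8 satellites evenly phased, successive equator crossings are 24.19/8 = 3.024° apart.
That is 3.024 × 111.2 = 336 km at the equator.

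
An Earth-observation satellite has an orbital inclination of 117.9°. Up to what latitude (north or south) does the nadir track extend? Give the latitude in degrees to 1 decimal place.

Retrograde orbit: the ground track reaches ±(180° − i) = ±(180 − 117.9) = ±62.1°.

62.1°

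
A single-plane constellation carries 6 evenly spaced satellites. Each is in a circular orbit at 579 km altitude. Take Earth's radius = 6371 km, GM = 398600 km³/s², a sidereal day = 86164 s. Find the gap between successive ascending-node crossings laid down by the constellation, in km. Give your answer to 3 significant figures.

446 km

Semi-major axis a = 6371 + 579 = 6950 km. Period T = 2π√(a³/μ) = 2π√(6950³/398600) = 5766.2 s = 96.10 min.
Single-satellite node shift = (5766.2/86164) × 360° = 24.09°.
With 6 satellites evenly phased, successive equator crossings are 24.09/6 = 4.015° apart.
That is 4.015 × 111.2 = 446 km at the equator.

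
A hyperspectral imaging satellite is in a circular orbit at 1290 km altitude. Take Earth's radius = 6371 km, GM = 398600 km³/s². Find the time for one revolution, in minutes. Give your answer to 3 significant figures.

111 min

Semi-major axis a = 6371 + 1290 = 7661 km. Period T = 2π√(a³/μ) = 2π√(7661³/398600) = 6673.3 s = 111.22 min.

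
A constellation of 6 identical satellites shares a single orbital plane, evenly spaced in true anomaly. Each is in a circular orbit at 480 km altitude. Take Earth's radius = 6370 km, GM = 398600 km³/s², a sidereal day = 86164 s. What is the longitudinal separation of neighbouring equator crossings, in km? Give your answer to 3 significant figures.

437 km

Semi-major axis a = 6370 + 480 = 6850 km. Period T = 2π√(a³/μ) = 2π√(6850³/398600) = 5642.2 s = 94.04 min.
Single-satellite node shift = (5642.2/86164) × 360° = 23.57°.
With 6 satellites evenly phased, successive equator crossings are 23.57/6 = 3.929° apart.
That is 3.929 × 111.2 = 437 km at the equator.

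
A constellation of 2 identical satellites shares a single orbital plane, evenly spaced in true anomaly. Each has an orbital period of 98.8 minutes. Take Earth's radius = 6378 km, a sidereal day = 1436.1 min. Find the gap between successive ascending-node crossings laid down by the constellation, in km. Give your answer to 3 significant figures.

T = 98.8 min = 5928.0 s.
Single-satellite node shift = (5928.0/86166) × 360° = 24.77°.
With 2 satellites evenly phased, successive equator crossings are 24.77/2 = 12.384° apart.
That is 12.384 × 111.3 = 1378 km at the equator.

1380 km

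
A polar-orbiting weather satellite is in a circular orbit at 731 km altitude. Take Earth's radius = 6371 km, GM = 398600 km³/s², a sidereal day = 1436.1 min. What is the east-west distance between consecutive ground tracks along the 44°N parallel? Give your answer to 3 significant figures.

Semi-major axis a = 6371 + 731 = 7102 km. Period T = 2π√(a³/μ) = 2π√(7102³/398600) = 5956.4 s = 99.27 min.
Node shift per orbit = (5956.4/86166) × 360° = 24.89°.
Equatorial spacing = 24.89 × 111.2 km/° = 2767 km.
At 44° latitude, spacing = 2767 × cos(44°) = 1991 km.

1990 km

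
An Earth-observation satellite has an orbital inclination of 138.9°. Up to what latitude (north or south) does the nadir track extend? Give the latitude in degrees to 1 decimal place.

41.1°

Retrograde orbit: the ground track reaches ±(180° − i) = ±(180 − 138.9) = ±41.1°.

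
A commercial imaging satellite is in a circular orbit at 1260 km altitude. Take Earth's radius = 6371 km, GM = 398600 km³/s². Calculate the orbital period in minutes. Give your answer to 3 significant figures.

111 min

Semi-major axis a = 6371 + 1260 = 7631 km. Period T = 2π√(a³/μ) = 2π√(7631³/398600) = 6634.1 s = 110.57 min.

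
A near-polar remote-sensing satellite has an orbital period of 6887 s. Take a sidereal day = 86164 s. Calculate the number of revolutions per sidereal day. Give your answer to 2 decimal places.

Orbits per sidereal day = 86164 / 6887.0 = 12.511.

12.51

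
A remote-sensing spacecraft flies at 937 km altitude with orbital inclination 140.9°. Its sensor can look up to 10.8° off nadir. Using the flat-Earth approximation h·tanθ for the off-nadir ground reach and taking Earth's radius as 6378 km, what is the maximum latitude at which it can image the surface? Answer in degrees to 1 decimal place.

40.7°

Retrograde orbit: the ground track reaches ±(180° − i) = ±(180 − 140.9) = ±39.1°.
Sensor half-swath on the ground ≈ 937·tan(10.8°) = 179 km = 1.61° of latitude.
Maximum observable latitude ≈ 39.1 + 1.61 = 40.7°.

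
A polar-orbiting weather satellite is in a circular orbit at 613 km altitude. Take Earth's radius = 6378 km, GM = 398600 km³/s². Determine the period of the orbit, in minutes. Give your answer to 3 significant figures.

Semi-major axis a = 6378 + 613 = 6991 km. Period T = 2π√(a³/μ) = 2π√(6991³/398600) = 5817.3 s = 96.95 min.

97.0 min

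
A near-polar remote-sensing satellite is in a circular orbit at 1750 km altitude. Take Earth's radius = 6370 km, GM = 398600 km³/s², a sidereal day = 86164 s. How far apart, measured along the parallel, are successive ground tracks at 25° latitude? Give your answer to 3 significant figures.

3070 km

Semi-major axis a = 6370 + 1750 = 8120 km. Period T = 2π√(a³/μ) = 2π√(8120³/398600) = 7281.9 s = 121.37 min.
Node shift per orbit = (7281.9/86164) × 360° = 30.42°.
Equatorial spacing = 30.42 × 111.2 km/° = 3383 km.
At 25° latitude, spacing = 3383 × cos(25°) = 3066 km.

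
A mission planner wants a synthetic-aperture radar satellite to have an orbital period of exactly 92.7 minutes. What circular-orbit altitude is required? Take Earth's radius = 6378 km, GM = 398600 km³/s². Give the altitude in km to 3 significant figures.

T = 92.7 min = 5562.0 s.
From T = 2π√(a³/μ): a = (μ T²/4π²)^(1/3) = (398600 × 5562.0² / 4π²)^(1/3) = 6785 km.
Altitude h = a − R = 6785 − 6378 = 407 km.

407 km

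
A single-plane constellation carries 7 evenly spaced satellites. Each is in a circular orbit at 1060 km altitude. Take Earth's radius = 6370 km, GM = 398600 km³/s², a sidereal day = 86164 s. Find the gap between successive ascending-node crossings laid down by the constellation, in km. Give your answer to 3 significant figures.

423 km

Semi-major axis a = 6370 + 1060 = 7430 km. Period T = 2π√(a³/μ) = 2π√(7430³/398600) = 6373.7 s = 106.23 min.
Single-satellite node shift = (6373.7/86164) × 360° = 26.63°.
With 7 satellites evenly phased, successive equator crossings are 26.63/7 = 3.804° apart.
That is 3.804 × 111.2 = 423 km at the equator.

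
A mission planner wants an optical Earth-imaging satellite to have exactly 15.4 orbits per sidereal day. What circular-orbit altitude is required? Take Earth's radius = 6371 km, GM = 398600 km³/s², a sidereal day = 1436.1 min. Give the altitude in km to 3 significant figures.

441 km

Required period T = 86166 / 15.4 = 5595.2 s.
From T = 2π√(a³/μ): a = (μ T²/4π²)^(1/3) = (398600 × 5595.2² / 4π²)^(1/3) = 6812 km.
Altitude h = a − R = 6812 − 6371 = 441 km.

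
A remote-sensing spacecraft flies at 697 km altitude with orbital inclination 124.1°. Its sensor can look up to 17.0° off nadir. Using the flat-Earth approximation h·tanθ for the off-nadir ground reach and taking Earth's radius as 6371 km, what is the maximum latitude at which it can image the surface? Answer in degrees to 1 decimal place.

57.8°

Retrograde orbit: the ground track reaches ±(180° − i) = ±(180 − 124.1) = ±55.9°.
Sensor half-swath on the ground ≈ 697·tan(17.0°) = 213 km = 1.92° of latitude.
Maximum observable latitude ≈ 55.9 + 1.92 = 57.8°.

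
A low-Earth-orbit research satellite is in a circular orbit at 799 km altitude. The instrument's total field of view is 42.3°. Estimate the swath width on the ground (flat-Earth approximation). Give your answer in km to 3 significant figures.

618 km

Half-angle = 42.3°/2 = 21.15°.
Swath width ≈ 2h·tan(θ/2) = 2 × 799 × tan(21.15°) = 618.2 km.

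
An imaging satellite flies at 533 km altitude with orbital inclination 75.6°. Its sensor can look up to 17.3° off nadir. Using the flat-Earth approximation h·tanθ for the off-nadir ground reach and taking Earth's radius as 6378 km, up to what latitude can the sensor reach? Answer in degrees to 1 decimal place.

77.1°

For a prograde orbit the ground track reaches latitude ±i = ±75.6°.
Sensor half-swath on the ground ≈ 533·tan(17.3°) = 166 km = 1.49° of latitude.
Maximum observable latitude ≈ 75.6 + 1.49 = 77.1°.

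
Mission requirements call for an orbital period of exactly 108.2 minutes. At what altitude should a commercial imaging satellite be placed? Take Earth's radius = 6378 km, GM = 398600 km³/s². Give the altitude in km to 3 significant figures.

T = 108.2 min = 6492.0 s.
From T = 2π√(a³/μ): a = (μ T²/4π²)^(1/3) = (398600 × 6492.0² / 4π²)^(1/3) = 7522 km.
Altitude h = a − R = 7522 − 6378 = 1144 km.

1140 km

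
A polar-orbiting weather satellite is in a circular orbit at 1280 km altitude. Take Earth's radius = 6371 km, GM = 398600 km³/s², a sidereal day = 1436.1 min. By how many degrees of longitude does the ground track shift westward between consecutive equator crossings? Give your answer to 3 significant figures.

27.8°

Semi-major axis a = 6371 + 1280 = 7651 km. Period T = 2π√(a³/μ) = 2π√(7651³/398600) = 6660.2 s = 111.00 min.
During one orbit Earth rotates (6660.2 / 86166) × 360° = 27.83°.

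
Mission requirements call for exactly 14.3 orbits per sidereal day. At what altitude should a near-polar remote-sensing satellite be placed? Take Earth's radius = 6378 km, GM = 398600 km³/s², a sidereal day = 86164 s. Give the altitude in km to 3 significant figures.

Required period T = 86164 / 14.3 = 6025.5 s.
From T = 2π√(a³/μ): a = (μ T²/4π²)^(1/3) = (398600 × 6025.5² / 4π²)^(1/3) = 7157 km.
Altitude h = a − R = 7157 − 6378 = 779 km.

779 km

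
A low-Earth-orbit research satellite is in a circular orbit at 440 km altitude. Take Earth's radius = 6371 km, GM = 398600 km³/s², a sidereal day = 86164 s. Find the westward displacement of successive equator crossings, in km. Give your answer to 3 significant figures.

Semi-major axis a = 6371 + 440 = 6811 km. Period T = 2π√(a³/μ) = 2π√(6811³/398600) = 5594.1 s = 93.23 min.
During one orbit Earth rotates (5594.1 / 86164) × 360° = 23.37°.
At the equator that is 23.37° × (2π·6371/360) km/° = 23.37 × 111.2 = 2599 km.

2600 km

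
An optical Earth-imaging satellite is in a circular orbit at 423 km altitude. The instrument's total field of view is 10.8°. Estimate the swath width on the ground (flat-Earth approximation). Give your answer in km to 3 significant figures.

Half-angle = 10.8°/2 = 5.4°.
Swath width ≈ 2h·tan(θ/2) = 2 × 423 × tan(5.4°) = 80.0 km.

80.0 km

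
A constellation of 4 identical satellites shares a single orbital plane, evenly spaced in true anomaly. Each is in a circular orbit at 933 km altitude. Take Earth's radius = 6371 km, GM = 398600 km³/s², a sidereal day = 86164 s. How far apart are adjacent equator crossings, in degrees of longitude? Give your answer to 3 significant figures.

Semi-major axis a = 6371 + 933 = 7304 km. Period T = 2π√(a³/μ) = 2π√(7304³/398600) = 6212.3 s = 103.54 min.
Single-satellite node shift = (6212.3/86164) × 360° = 25.96°.
With 4 satellites evenly phased, successive equator crossings are 25.96/4 = 6.489° apart.

6.49°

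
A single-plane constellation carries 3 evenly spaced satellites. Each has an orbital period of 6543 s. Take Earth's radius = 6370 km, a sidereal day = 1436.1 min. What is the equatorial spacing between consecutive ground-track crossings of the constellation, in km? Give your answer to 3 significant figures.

Single-satellite node shift = (6543.0/86166) × 360° = 27.34°.
With 3 satellites evenly phased, successive equator crossings are 27.34/3 = 9.112° apart.
That is 9.112 × 111.2 = 1013 km at the equator.

1010 km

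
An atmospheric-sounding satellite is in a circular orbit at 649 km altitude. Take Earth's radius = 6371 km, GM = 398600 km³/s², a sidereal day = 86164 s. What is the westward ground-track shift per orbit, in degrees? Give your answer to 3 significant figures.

Semi-major axis a = 6371 + 649 = 7020 km. Period T = 2π√(a³/μ) = 2π√(7020³/398600) = 5853.5 s = 97.56 min.
During one orbit Earth rotates (5853.5 / 86164) × 360° = 24.46°.

24.5°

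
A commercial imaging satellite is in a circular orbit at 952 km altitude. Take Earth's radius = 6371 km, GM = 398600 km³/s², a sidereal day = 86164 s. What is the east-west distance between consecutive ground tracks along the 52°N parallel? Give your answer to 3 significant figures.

1780 km

Semi-major axis a = 6371 + 952 = 7323 km. Period T = 2π√(a³/μ) = 2π√(7323³/398600) = 6236.6 s = 103.94 min.
Node shift per orbit = (6236.6/86164) × 360° = 26.06°.
Equatorial spacing = 26.06 × 111.2 km/° = 2897 km.
At 52° latitude, spacing = 2897 × cos(52°) = 1784 km.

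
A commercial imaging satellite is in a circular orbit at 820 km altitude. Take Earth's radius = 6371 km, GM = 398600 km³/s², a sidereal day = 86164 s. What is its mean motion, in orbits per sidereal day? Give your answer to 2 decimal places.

14.20

Semi-major axis a = 6371 + 820 = 7191 km. Period T = 2π√(a³/μ) = 2π√(7191³/398600) = 6068.7 s = 101.14 min.
Orbits per sidereal day = 86164 / 6068.7 = 14.198.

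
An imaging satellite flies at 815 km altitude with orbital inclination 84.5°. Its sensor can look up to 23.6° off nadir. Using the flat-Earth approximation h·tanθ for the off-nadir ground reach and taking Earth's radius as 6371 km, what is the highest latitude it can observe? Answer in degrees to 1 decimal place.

87.7°

For a prograde orbit the ground track reaches latitude ±i = ±84.5°.
Sensor half-swath on the ground ≈ 815·tan(23.6°) = 356 km = 3.20° of latitude.
Maximum observable latitude ≈ 84.5 + 3.20 = 87.7°.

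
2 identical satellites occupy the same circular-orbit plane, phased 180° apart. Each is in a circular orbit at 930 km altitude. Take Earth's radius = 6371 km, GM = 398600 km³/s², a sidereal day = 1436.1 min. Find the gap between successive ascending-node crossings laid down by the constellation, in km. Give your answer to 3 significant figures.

1440 km

Semi-major axis a = 6371 + 930 = 7301 km. Period T = 2π√(a³/μ) = 2π√(7301³/398600) = 6208.5 s = 103.47 min.
Single-satellite node shift = (6208.5/86166) × 360° = 25.94°.
With 2 satellites evenly phased, successive equator crossings are 25.94/2 = 12.969° apart.
That is 12.969 × 111.2 = 1442 km at the equator.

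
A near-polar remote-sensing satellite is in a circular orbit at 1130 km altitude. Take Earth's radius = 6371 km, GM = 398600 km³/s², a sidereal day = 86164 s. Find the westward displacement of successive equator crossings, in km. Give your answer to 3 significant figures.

Semi-major axis a = 6371 + 1130 = 7501 km. Period T = 2π√(a³/μ) = 2π√(7501³/398600) = 6465.3 s = 107.76 min.
During one orbit Earth rotates (6465.3 / 86164) × 360° = 27.01°.
At the equator that is 27.01° × (2π·6371/360) km/° = 27.01 × 111.2 = 3004 km.

3000 km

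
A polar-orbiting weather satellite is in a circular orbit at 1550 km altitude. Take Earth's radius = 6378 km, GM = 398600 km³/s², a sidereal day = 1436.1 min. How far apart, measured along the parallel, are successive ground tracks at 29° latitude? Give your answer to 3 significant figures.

Semi-major axis a = 6378 + 1550 = 7928 km. Period T = 2π√(a³/μ) = 2π√(7928³/398600) = 7025.2 s = 117.09 min.
Node shift per orbit = (7025.2/86166) × 360° = 29.35°.
Equatorial spacing = 29.35 × 111.3 km/° = 3267 km.
At 29° latitude, spacing = 3267 × cos(29°) = 2858 km.

2860 km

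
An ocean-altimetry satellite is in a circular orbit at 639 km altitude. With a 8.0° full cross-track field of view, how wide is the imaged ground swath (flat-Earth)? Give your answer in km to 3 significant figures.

89.4 km

Half-angle = 8.0°/2 = 4°.
Swath width ≈ 2h·tan(θ/2) = 2 × 639 × tan(4°) = 89.4 km.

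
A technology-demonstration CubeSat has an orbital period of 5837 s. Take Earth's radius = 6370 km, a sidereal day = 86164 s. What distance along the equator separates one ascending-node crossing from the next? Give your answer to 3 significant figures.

During one orbit Earth rotates (5837.0 / 86164) × 360° = 24.39°.
At the equator that is 24.39° × (2π·6370/360) km/° = 24.39 × 111.2 = 2711 km.

2710 km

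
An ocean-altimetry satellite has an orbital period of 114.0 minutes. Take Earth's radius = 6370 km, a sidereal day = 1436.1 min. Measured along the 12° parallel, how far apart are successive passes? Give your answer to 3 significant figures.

T = 114.0 min = 6840.0 s.
Node shift per orbit = (6840.0/86166) × 360° = 28.58°.
Equatorial spacing = 28.58 × 111.2 km/° = 3177 km.
At 12° latitude, spacing = 3177 × cos(12°) = 3108 km.

3110 km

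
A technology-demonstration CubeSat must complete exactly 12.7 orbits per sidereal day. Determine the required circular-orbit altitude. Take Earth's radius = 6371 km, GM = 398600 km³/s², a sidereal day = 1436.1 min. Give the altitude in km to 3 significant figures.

Required period T = 86166 / 12.7 = 6784.7 s.
From T = 2π√(a³/μ): a = (μ T²/4π²)^(1/3) = (398600 × 6784.7² / 4π²)^(1/3) = 7746 km.
Altitude h = a − R = 7746 − 6371 = 1375 km.

1380 km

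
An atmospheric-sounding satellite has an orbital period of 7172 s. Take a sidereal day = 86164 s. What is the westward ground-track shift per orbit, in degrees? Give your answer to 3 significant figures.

30.0°

During one orbit Earth rotates (7172.0 / 86164) × 360° = 29.97°.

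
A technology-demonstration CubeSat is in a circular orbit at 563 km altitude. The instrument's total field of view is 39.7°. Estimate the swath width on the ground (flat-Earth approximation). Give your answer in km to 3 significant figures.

406 km

Half-angle = 39.7°/2 = 19.85°.
Swath width ≈ 2h·tan(θ/2) = 2 × 563 × tan(19.85°) = 406.5 km.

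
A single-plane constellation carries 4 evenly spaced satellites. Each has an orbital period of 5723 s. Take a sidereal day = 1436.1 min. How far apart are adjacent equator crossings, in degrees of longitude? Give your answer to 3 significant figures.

5.98°

Single-satellite node shift = (5723.0/86166) × 360° = 23.91°.
With 4 satellites evenly phased, successive equator crossings are 23.91/4 = 5.978° apart.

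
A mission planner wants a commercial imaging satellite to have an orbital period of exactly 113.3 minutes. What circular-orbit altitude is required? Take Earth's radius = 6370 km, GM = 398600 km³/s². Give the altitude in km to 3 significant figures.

T = 113.3 min = 6798.0 s.
From T = 2π√(a³/μ): a = (μ T²/4π²)^(1/3) = (398600 × 6798.0² / 4π²)^(1/3) = 7756 km.
Altitude h = a − R = 7756 − 6370 = 1386 km.

1390 km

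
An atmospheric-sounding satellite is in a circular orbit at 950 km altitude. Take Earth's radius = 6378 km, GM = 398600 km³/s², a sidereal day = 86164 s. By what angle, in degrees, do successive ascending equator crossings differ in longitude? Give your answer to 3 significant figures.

Semi-major axis a = 6378 + 950 = 7328 km. Period T = 2π√(a³/μ) = 2π√(7328³/398600) = 6242.9 s = 104.05 min.
During one orbit Earth rotates (6242.9 / 86164) × 360° = 26.08°.

26.1°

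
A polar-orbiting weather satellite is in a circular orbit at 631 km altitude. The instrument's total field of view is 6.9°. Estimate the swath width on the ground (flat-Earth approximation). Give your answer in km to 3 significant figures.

Half-angle = 6.9°/2 = 3.45°.
Swath width ≈ 2h·tan(θ/2) = 2 × 631 × tan(3.45°) = 76.1 km.

76.1 km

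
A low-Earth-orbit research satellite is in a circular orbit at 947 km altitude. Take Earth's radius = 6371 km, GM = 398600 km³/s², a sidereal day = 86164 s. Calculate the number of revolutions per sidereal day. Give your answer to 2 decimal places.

13.83

Semi-major axis a = 6371 + 947 = 7318 km. Period T = 2π√(a³/μ) = 2π√(7318³/398600) = 6230.2 s = 103.84 min.
Orbits per sidereal day = 86164 / 6230.2 = 13.830.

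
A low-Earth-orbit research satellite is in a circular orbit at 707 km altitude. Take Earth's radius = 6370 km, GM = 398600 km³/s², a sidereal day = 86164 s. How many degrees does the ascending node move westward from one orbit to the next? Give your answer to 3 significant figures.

24.8°

Semi-major axis a = 6370 + 707 = 7077 km. Period T = 2π√(a³/μ) = 2π√(7077³/398600) = 5925.0 s = 98.75 min.
During one orbit Earth rotates (5925.0 / 86164) × 360° = 24.75°.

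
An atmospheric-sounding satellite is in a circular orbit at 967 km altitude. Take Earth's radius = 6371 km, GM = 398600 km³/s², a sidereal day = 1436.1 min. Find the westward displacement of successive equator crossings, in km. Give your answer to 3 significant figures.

Semi-major axis a = 6371 + 967 = 7338 km. Period T = 2π√(a³/μ) = 2π√(7338³/398600) = 6255.7 s = 104.26 min.
During one orbit Earth rotates (6255.7 / 86166) × 360° = 26.14°.
At the equator that is 26.14° × (2π·6371/360) km/° = 26.14 × 111.2 = 2906 km.

2910 km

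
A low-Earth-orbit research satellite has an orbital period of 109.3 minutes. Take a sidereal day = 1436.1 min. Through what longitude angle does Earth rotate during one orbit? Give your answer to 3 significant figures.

27.4°

T = 109.3 min = 6558.0 s.
During one orbit Earth rotates (6558.0 / 86166) × 360° = 27.40°.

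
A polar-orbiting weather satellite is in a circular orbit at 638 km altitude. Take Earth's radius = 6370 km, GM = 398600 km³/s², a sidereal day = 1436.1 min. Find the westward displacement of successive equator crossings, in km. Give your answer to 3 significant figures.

Semi-major axis a = 6370 + 638 = 7008 km. Period T = 2π√(a³/μ) = 2π√(7008³/398600) = 5838.5 s = 97.31 min.
During one orbit Earth rotates (5838.5 / 86166) × 360° = 24.39°.
At the equator that is 24.39° × (2π·6370/360) km/° = 24.39 × 111.2 = 2712 km.

2710 km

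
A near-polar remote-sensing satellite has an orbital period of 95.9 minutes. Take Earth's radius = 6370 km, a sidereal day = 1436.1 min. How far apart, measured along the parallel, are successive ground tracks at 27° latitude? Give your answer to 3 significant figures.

2380 km

T = 95.9 min = 5754.0 s.
Node shift per orbit = (5754.0/86166) × 360° = 24.04°.
Equatorial spacing = 24.04 × 111.2 km/° = 2673 km.
At 27° latitude, spacing = 2673 × cos(27°) = 2381 km.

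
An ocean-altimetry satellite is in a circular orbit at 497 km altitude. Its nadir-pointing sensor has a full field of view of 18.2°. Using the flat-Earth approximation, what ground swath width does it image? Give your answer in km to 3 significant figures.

159 km

Half-angle = 18.2°/2 = 9.1°.
Swath width ≈ 2h·tan(θ/2) = 2 × 497 × tan(9.1°) = 159.2 km.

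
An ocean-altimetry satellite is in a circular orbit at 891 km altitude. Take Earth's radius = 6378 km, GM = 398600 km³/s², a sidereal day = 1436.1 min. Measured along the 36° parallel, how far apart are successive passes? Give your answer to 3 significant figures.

Semi-major axis a = 6378 + 891 = 7269 km. Period T = 2π√(a³/μ) = 2π√(7269³/398600) = 6167.7 s = 102.79 min.
Node shift per orbit = (6167.7/86166) × 360° = 25.77°.
Equatorial spacing = 25.77 × 111.3 km/° = 2868 km.
At 36° latitude, spacing = 2868 × cos(36°) = 2321 km.

2320 km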